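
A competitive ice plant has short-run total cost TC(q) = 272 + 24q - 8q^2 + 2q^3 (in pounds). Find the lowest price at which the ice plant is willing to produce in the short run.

The shutdown price is the minimum of AVC. VC = 24q - 8q^2 + 2q^3, so AVC = 24 - 8q + 2q^2.
dAVC/dq = -8 + 4q = 0 gives q = 2. min AVC = 24 - 8·2 + 2·2^2 = 16.
For P < £16 the firm produces nothing.

£16 per unit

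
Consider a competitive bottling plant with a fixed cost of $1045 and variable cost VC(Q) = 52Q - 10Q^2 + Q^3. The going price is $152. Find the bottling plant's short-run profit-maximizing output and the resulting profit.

Profit = -$45 at Q = 10

AVC = 52 - 10Q + Q^2 has its minimum $27 at Q = 5; price $152 clears that bar, so the firm operates.
With MC = 52 - 20Q + 3Q^2, P = MC on the upward-sloping part at Q* = 10.
TR = 152·10 = 1520. TC = 1045 + 520 = 1565. Profit = 1520 − 1565 = -$45.
That loss of $45 beats the $1045 the firm would lose by shutting down; producing recovers $1000 of fixed cost.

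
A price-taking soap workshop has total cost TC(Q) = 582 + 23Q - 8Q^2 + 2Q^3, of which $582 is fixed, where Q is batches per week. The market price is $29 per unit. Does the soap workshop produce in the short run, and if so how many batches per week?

Produce at Q = 3

Variable cost is VC = 23Q - 8Q^2 + 2Q^3, so AVC = VC/Q = 23 - 8Q + 2Q^2 and MC = dTC/dQ = 23 - 16Q + 6Q^2.
AVC is minimized where dAVC/dQ = -8 + 4Q = 0, at Q = 2; min AVC = 23 - 8·2 + 2·2^2 = $15.
P = $29 exceeds min AVC = $15, so the firm stays open.
P = MC gives -6 - 16Q + 6Q^2 = 0, with roots -1/3 and 3. Take the larger (rising MC): Q* = 3.
Check: AVC at Q = 3 is $17 ≤ P, so revenue covers variable cost.
Profit = P·Q − TC = 29·3 − 633 = -$546, a loss, but smaller than the $582 fixed cost the firm would lose by shutting down.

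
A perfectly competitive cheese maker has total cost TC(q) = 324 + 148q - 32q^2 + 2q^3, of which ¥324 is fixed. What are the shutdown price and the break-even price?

Shutdown price = min AVC. AVC = 148 - 32q + 2q^2, with vertex at q = 8 and minimum ¥20.
ATC = 324/q + 148 - 32q + 2q^2. Setting dATC/dq = −324/q^2 − 32 + 4q = 0 gives q = 9 (since 4·9^3 − 32·9^2 = 324).
min ATC = 324/9 + 148 − 32·9 + 2·9^2 = ¥58. That is the break-even price.
For ¥20 ≤ P < ¥58 the firm produces at a loss; below ¥20 it shuts down.

Shutdown price = ¥20; break-even price = ¥58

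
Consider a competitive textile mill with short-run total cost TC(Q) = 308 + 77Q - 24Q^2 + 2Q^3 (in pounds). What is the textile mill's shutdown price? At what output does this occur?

£5 per unit, at Q = 6

The shutdown price is the minimum of AVC. VC = 77Q - 24Q^2 + 2Q^3, so AVC = 77 - 24Q + 2Q^2.
At the minimum of AVC, MC = AVC. MC = 77 - 48Q + 6Q^2; setting MC = AVC gives 4Q^2 - 24Q = 0, so Q = 6. min AVC = 5.
So the shutdown price is £5.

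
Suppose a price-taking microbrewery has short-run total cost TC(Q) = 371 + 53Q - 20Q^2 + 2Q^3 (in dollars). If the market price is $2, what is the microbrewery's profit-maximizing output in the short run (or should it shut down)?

Shut down

Strip out fixed cost: VC = 53Q - 20Q^2 + 2Q^3. Then AVC = 53 - 20Q + 2Q^2 and MC = 53 - 40Q + 6Q^2.
AVC is minimized where dAVC/dQ = -20 + 4Q = 0, at Q = 5; min AVC = 53 - 20·5 + 2·5^2 = $3.
With P < min AVC ($2 < $3), every unit sold adds to the loss.
Best response: produce nothing and absorb the $371 fixed cost.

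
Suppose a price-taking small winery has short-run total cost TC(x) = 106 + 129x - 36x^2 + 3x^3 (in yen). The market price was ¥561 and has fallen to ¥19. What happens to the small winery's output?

MC = 129 - 72x + 9x^2; the shutdown threshold is min AVC = ¥21 (at x = 6).
With P = ¥561 above the shutdown price, P = MC gives x = 12.
At P = ¥19 < min AVC = ¥21, price no longer covers variable cost at any output, so the firm shuts down: x = 0.

Output falls from 12 to 0 (the firm shuts down)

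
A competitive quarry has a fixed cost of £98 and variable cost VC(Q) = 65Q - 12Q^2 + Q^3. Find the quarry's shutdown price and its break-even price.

AVC = 65 - 12Q + Q^2; minimized at Q = 6, giving min AVC = £29. That is the shutdown price.
ATC = 98/Q + 65 - 12Q + Q^2. Setting dATC/dQ = −98/Q^2 − 12 + 2Q = 0 gives Q = 7 (since 2·7^3 − 12·7^2 = 98).
min ATC = 98/7 + 65 − 12·7 + 7^2 = £44. That is the break-even price.
For £29 ≤ P < £44 the firm produces at a loss; below £29 it shuts down.

Shutdown price = £29; break-even price = £44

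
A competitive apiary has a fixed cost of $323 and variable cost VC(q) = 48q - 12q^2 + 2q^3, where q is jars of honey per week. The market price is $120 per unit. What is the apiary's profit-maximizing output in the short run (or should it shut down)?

Strip out fixed cost: VC = 48q - 12q^2 + 2q^3. Then AVC = 48 - 12q + 2q^2 and MC = 48 - 24q + 6q^2.
The AVC parabola has its vertex at q = 12/4 = 3, where AVC = 48 - 12·3 + 2·3^2 = $30.
Since P = $120 ≥ min AVC = $30, price covers variable cost and the firm should produce.
Set P = MC: 120 = 48 - 24q + 6q^2 → -72 - 24q + 6q^2 = 0. The roots are q = -2 and q = 6; the profit-maximizing output is on the rising part of MC, so q* = 6.
Check: AVC at q = 6 is $48 ≤ P, so revenue covers variable cost.
Profit = P·q − TC = 120·6 − 611 = $109.

Produce at q = 6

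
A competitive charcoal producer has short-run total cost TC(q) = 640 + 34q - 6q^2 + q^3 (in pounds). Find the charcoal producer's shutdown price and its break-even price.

Shutdown price = £25; break-even price = £130

AVC = 34 - 6q + q^2; minimized at q = 3, giving min AVC = £25. That is the shutdown price.
ATC = 640/q + 34 - 6q + q^2. Setting dATC/dq = −640/q^2 − 6 + 2q = 0 gives q = 8 (since 2·8^3 − 6·8^2 = 640).
min ATC = 640/8 + 34 − 6·8 + 8^2 = £130. That is the break-even price.
Between these two prices the firm operates at a loss; above £130 it earns a profit.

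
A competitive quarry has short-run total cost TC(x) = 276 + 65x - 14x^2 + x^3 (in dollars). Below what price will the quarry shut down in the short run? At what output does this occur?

The shutdown price is the minimum of AVC. VC = 65x - 14x^2 + x^3, so AVC = 65 - 14x + x^2.
dAVC/dx = -14 + 2x = 0 gives x = 7. min AVC = 65 - 14·7 + 7^2 = 16.
The firm shuts down for any P below $16.

$16 per unit, at x = 7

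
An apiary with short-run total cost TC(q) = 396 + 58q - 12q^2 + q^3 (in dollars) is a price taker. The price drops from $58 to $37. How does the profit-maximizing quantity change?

AVC = 58 - 12q + q^2, minimized at q = 6 where min AVC = $22. MC = 58 - 24q + 3q^2.
With P = $58 above the shutdown price, P = MC gives q = 8.
At P = $37 ≥ min AVC, set P = MC: q = 7. The firm stays open but cuts output.

Output falls from 8 to 7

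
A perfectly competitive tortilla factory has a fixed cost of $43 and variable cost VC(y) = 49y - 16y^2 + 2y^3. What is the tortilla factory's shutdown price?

$17 per unit

The shutdown price is the minimum of AVC. VC = 49y - 16y^2 + 2y^3, so AVC = 49 - 16y + 2y^2.
At the minimum of AVC, MC = AVC. MC = 49 - 32y + 6y^2; setting MC = AVC gives 4y^2 - 16y = 0, so y = 4. min AVC = 17.
So the shutdown price is $17.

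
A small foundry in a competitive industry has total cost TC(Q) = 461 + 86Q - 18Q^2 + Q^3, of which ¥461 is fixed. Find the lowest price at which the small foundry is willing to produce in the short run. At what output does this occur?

The shutdown price is the minimum of AVC. VC = 86Q - 18Q^2 + Q^3, so AVC = 86 - 18Q + Q^2.
dAVC/dQ = -18 + 2Q = 0 gives Q = 9. min AVC = 86 - 18·9 + 9^2 = 5.
For P < ¥5 the firm produces nothing.

¥5 per unit, at Q = 9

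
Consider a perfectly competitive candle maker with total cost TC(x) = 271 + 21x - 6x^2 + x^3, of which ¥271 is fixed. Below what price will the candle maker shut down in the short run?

Short-run supply begins at min AVC. From VC = 21x - 6x^2 + x^3, AVC = 21 - 6x + x^2.
At the minimum of AVC, MC = AVC. MC = 21 - 12x + 3x^2; setting MC = AVC gives 2x^2 - 6x = 0, so x = 3. min AVC = 12.
So the shutdown price is ¥12.

¥12 per unit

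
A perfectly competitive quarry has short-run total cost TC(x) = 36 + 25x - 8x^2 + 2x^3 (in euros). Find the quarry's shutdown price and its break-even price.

Shutdown price = min AVC. AVC = 25 - 8x + 2x^2, with vertex at x = 2 and minimum €17.
ATC = 36/x + 25 - 8x + 2x^2. Setting dATC/dx = −36/x^2 − 8 + 4x = 0 gives x = 3 (since 4·3^3 − 8·3^2 = 36).
min ATC = 36/3 + 25 − 8·3 + 2·3^2 = €31. That is the break-even price.
Between these two prices the firm operates at a loss; above €31 it earns a profit.

Shutdown price = €17; break-even price = €31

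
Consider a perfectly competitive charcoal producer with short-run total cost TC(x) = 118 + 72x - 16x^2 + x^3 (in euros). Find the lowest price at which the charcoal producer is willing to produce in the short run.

€8 per unit

Short-run supply begins at min AVC. From VC = 72x - 16x^2 + x^3, AVC = 72 - 16x + x^2.
dAVC/dx = -16 + 2x = 0 gives x = 8. min AVC = 72 - 16·8 + 8^2 = 8.
The firm shuts down for any P below €8.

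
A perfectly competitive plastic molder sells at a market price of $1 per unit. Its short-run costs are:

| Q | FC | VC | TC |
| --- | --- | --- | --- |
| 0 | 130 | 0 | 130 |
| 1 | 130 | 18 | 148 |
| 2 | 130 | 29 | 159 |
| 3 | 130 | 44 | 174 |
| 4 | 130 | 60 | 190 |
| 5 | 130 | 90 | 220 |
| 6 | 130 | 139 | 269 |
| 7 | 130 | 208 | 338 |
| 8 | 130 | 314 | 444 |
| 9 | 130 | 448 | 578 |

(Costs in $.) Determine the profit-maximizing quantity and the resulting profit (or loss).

Q = 0 (shut down); profit = -$130

Compute π = P·Q − TC at each output: Q=0: -130; Q=1: -147; Q=2: -157; Q=3: -171; Q=4: -186; Q=5: -215; Q=6: -263; Q=7: -331; Q=8: -436; Q=9: -569.
Profit is highest at Q = 0. Equivalently, the lowest AVC in the table is 29/2 ≈ $14.50 at Q = 2, and P = $1 falls below it — price never covers variable cost, so the firm shuts down and loses only its fixed cost.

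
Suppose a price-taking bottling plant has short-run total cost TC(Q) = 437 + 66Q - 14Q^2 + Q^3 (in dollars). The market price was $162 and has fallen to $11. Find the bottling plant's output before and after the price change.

MC = 66 - 28Q + 3Q^2; the shutdown threshold is min AVC = $17 (at Q = 7).
At P = $162 ≥ min AVC, set P = MC on the rising branch: Q = 12.
At P = $11 < min AVC = $17, price no longer covers variable cost at any output, so the firm shuts down: Q = 0.

Output falls from 12 to 0 (the firm shuts down)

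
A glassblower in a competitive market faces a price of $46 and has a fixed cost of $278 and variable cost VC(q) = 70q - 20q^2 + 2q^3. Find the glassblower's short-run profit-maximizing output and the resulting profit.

Profit = -$134 at q = 6

AVC = 70 - 20q + 2q^2 has its minimum $20 at q = 5; price $46 clears that bar, so the firm operates.
MC = 70 - 40q + 6q^2. Setting P = MC and taking the root on the rising branch gives q* = 6.
TR = 46·6 = 276. TC = 278 + 132 = 410. Profit = 276 − 410 = -$134.
Shutting down would mean losing the fixed cost of $278, so operating at a loss of $134 is better by $144.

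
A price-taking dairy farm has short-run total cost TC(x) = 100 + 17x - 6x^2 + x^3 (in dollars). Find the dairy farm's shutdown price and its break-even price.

Shutdown price = min AVC. AVC = 17 - 6x + x^2, with vertex at x = 3 and minimum $8.
ATC = 100/x + 17 - 6x + x^2. Setting dATC/dx = −100/x^2 − 6 + 2x = 0 gives x = 5 (since 2·5^3 − 6·5^2 = 100).
min ATC = 100/5 + 17 − 6·5 + 5^2 = $32. That is the break-even price.
Between these two prices the firm operates at a loss; above $32 it earns a profit.

Shutdown price = $8; break-even price = $32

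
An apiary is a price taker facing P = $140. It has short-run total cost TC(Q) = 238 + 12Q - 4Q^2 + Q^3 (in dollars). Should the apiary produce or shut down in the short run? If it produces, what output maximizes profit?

From TC, MC = TC'(Q) = 12 - 8Q + 3Q^2 and AVC = VC/Q = 12 - 4Q + Q^2.
AVC hits its minimum where MC = AVC, at Q = 2, giving min AVC = 12 - 4·2 + 2^2 = $8.
Because $140 ≥ $8, revenue can cover variable cost; the firm operates.
Set P = MC: 140 = 12 - 8Q + 3Q^2 → -128 - 8Q + 3Q^2 = 0. The roots are Q = -16/3 and Q = 8; the profit-maximizing output is on the rising part of MC, so Q* = 8.
Check: AVC at Q = 8 is $44 ≤ P, so revenue covers variable cost.
Profit = P·Q − TC = 140·8 − 590 = $530.

Produce at Q = 8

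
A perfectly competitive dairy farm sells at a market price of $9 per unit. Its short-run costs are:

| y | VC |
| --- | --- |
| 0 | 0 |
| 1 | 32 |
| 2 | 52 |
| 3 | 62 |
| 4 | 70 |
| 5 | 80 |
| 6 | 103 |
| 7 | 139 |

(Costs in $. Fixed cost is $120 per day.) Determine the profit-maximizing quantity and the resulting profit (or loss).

Compute π = P·y − TC at each output: y=0: -120; y=1: -143; y=2: -154; y=3: -155; y=4: -154; y=5: -155; y=6: -169; y=7: -196.
Profit is highest at y = 0. Equivalently, the lowest AVC in the table is 80/5 ≈ $16 at y = 5, and P = $9 falls below it — price never covers variable cost, so the firm shuts down and loses only its fixed cost.

y = 0 (shut down); profit = -$120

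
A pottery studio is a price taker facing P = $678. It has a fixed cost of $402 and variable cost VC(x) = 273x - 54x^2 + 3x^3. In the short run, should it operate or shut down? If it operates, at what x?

Produce at x = 15

From TC, MC = TC'(x) = 273 - 108x + 9x^2 and AVC = VC/x = 273 - 54x + 3x^2.
AVC is minimized where dAVC/dx = -54 + 6x = 0, at x = 9; min AVC = 273 - 54·9 + 3·9^2 = $30.
P = $678 exceeds min AVC = $30, so the firm stays open.
Set P = MC: 678 = 273 - 108x + 9x^2 → -405 - 108x + 9x^2 = 0. The roots are x = -3 and x = 15; the profit-maximizing output is on the rising part of MC, so x* = 15.
Check: AVC at x = 15 is $138 ≤ P, so revenue covers variable cost.
Profit = P·x − TC = 678·15 − 2472 = $7698.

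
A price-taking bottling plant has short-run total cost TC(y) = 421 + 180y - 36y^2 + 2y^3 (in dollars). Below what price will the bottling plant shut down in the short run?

$18 per unit

The firm shuts down when price falls below the minimum of average variable cost. AVC = VC/y = 180 - 36y + 2y^2.
dAVC/dy = -36 + 4y = 0 gives y = 9. min AVC = 180 - 36·9 + 2·9^2 = 18.
For P < $18 the firm produces nothing.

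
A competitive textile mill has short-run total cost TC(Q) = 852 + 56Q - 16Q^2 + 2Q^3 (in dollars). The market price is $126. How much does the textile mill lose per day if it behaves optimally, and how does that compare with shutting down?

Profit = -$264 at Q = 7

AVC = 56 - 16Q + 2Q^2; min AVC = $24 at Q = 4. Since P = $126 ≥ min AVC, the firm produces.
MC = 56 - 32Q + 6Q^2. Setting P = MC and taking the root on the rising branch gives Q* = 7.
TR = 126·7 = 882. TC = 852 + 294 = 1146. Profit = 882 − 1146 = -$264.
By producing, the firm covers all variable cost plus $588 of fixed cost; shutting down would lose the full $852.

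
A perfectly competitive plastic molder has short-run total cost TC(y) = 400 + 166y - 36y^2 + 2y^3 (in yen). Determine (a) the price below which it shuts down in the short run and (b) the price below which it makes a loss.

Shutdown price = ¥4; break-even price = ¥46

AVC = 166 - 36y + 2y^2; minimized at y = 9, giving min AVC = ¥4. That is the shutdown price.
ATC = 400/y + 166 - 36y + 2y^2. Setting dATC/dy = −400/y^2 − 36 + 4y = 0 gives y = 10 (since 4·10^3 − 36·10^2 = 400).
min ATC = 400/10 + 166 − 36·10 + 2·10^2 = ¥46. That is the break-even price.
For ¥4 ≤ P < ¥46 the firm produces at a loss; below ¥4 it shuts down.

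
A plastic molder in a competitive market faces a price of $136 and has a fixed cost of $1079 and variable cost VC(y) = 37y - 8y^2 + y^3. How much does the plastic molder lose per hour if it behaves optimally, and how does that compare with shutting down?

AVC = 37 - 8y + y^2 has its minimum $21 at y = 4; price $136 clears that bar, so the firm operates.
MC = 37 - 16y + 3y^2. Setting P = MC and taking the root on the rising branch gives y* = 9.
TR = 136·9 = 1224. TC = 1079 + 414 = 1493. Profit = 1224 − 1493 = -$269.
By producing, the firm covers all variable cost plus $810 of fixed cost; shutting down would lose the full $1079.

Profit = -$269 at y = 9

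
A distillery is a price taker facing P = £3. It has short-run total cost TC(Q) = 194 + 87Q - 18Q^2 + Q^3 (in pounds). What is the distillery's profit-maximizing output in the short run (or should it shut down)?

From TC, MC = TC'(Q) = 87 - 36Q + 3Q^2 and AVC = VC/Q = 87 - 18Q + Q^2.
The AVC parabola has its vertex at Q = 18/2 = 9, where AVC = 87 - 18·9 + 9^2 = £6.
With P < min AVC (£3 < £6), every unit sold adds to the loss.
The firm minimizes its loss by shutting down and losing only its fixed cost of £194.

Shut down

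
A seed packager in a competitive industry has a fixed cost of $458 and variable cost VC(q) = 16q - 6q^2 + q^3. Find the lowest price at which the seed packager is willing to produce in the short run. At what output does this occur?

$7 per unit, at q = 3

Short-run supply begins at min AVC. From VC = 16q - 6q^2 + q^3, AVC = 16 - 6q + q^2.
dAVC/dq = -6 + 2q = 0 gives q = 3. min AVC = 16 - 6·3 + 3^2 = 7.
For P < $7 the firm produces nothing.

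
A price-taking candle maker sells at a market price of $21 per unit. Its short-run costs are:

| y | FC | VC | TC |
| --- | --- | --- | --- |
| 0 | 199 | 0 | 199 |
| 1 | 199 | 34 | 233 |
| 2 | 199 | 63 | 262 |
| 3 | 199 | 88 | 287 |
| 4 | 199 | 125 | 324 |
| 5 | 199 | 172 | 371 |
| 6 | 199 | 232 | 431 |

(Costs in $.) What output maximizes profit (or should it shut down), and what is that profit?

y = 0 (shut down); profit = -$199

Compute π = P·y − TC at each output: y=0: -199; y=1: -212; y=2: -220; y=3: -224; y=4: -240; y=5: -266; y=6: -305.
Profit is highest at y = 0. Equivalently, the lowest AVC in the table is 88/3 ≈ $29.33 at y = 3, and P = $21 falls below it — price never covers variable cost, so the firm shuts down and loses only its fixed cost.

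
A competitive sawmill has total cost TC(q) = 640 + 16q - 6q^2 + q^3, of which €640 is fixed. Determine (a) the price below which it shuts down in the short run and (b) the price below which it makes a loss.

AVC = 16 - 6q + q^2; minimized at q = 3, giving min AVC = €7. That is the shutdown price.
ATC = 640/q + 16 - 6q + q^2. Setting dATC/dq = −640/q^2 − 6 + 2q = 0 gives q = 8 (since 2·8^3 − 6·8^2 = 640).
min ATC = 640/8 + 16 − 6·8 + 8^2 = €112. That is the break-even price.
Between these two prices the firm operates at a loss; above €112 it earns a profit.

Shutdown price = €7; break-even price = €112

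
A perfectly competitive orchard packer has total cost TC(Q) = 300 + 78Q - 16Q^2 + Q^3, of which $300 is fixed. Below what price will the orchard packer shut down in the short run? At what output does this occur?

$14 per unit, at Q = 8

The shutdown price is the minimum of AVC. VC = 78Q - 16Q^2 + Q^3, so AVC = 78 - 16Q + Q^2.
dAVC/dQ = -16 + 2Q = 0 gives Q = 8. min AVC = 78 - 16·8 + 8^2 = 14.
The firm shuts down for any P below $14.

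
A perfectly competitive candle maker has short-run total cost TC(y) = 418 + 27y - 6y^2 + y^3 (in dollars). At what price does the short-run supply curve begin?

The firm shuts down when price falls below the minimum of average variable cost. AVC = VC/y = 27 - 6y + y^2.
dAVC/dy = -6 + 2y = 0 gives y = 3. min AVC = 27 - 6·3 + 3^2 = 18.
The firm shuts down for any P below $18.

$18 per unit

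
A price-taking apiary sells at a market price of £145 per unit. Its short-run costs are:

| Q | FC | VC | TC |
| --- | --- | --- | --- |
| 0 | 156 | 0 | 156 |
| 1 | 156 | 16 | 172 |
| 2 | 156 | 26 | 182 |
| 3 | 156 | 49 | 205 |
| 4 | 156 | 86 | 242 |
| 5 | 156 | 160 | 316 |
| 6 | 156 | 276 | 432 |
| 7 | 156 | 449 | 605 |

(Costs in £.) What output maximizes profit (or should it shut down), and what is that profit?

Q = 6; profit = £438

Compute π = P·Q − TC at each output: Q=0: -156; Q=1: -27; Q=2: 108; Q=3: 230; Q=4: 338; Q=5: 409; Q=6: 438; Q=7: 410.
Profit is maximized at Q = 6. AVC there is 276/6 = £46 ≤ P, so producing beats shutting down (which would give -£156).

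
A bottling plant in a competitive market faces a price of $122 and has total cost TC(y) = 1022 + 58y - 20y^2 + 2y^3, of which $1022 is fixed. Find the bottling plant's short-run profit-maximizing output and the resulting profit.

AVC = 58 - 20y + 2y^2 has its minimum $8 at y = 5; price $122 clears that bar, so the firm operates.
MC = 58 - 40y + 6y^2. Setting P = MC and taking the root on the rising branch gives y* = 8.
TR = 122·8 = 976. TC = 1022 + 208 = 1230. Profit = 976 − 1230 = -$254.
Shutting down would mean losing the fixed cost of $1022, so operating at a loss of $254 is better by $768.

Profit = -$254 at y = 8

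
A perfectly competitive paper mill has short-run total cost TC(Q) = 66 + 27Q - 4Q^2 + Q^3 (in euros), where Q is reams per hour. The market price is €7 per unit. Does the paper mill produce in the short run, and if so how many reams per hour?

Shut down

Variable cost is VC = 27Q - 4Q^2 + Q^3, so AVC = VC/Q = 27 - 4Q + Q^2 and MC = dTC/dQ = 27 - 8Q + 3Q^2.
AVC is minimized where dAVC/dQ = -4 + 2Q = 0, at Q = 2; min AVC = 27 - 4·2 + 2^2 = €23.
With P < min AVC (€7 < €23), every unit sold adds to the loss.
Shutting down limits the loss to fixed cost, €66.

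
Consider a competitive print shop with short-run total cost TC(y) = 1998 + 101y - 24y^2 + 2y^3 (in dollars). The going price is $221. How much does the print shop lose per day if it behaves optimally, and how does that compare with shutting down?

AVC = 101 - 24y + 2y^2 has its minimum $29 at y = 6; price $221 clears that bar, so the firm operates.
With MC = 101 - 48y + 6y^2, P = MC on the upward-sloping part at y* = 10.
TR = 221·10 = 2210. TC = 1998 + 610 = 2608. Profit = 2210 − 2608 = -$398.
Shutting down would mean losing the fixed cost of $1998, so operating at a loss of $398 is better by $1600.

Profit = -$398 at y = 10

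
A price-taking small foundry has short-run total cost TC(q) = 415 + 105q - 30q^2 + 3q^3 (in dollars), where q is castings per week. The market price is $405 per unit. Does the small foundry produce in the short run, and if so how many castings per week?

Produce at q = 10

Variable cost is VC = 105q - 30q^2 + 3q^3, so AVC = VC/q = 105 - 30q + 3q^2 and MC = dTC/dq = 105 - 60q + 9q^2.
The AVC parabola has its vertex at q = 30/6 = 5, where AVC = 105 - 30·5 + 3·5^2 = $30.
Since P = $405 ≥ min AVC = $30, price covers variable cost and the firm should produce.
P = MC gives -300 - 60q + 9q^2 = 0, with roots -10/3 and 10. Take the larger (rising MC): q* = 10.
Check: AVC at q = 10 is $105 ≤ P, so revenue covers variable cost.
Profit = P·q − TC = 405·10 − 1465 = $2585.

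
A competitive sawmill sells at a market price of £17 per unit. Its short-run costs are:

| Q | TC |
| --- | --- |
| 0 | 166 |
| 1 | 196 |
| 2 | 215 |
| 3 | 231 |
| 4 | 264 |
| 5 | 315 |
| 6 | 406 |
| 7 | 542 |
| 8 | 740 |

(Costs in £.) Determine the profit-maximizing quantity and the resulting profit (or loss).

Compute π = P·Q − TC at each output: Q=0: -166; Q=1: -179; Q=2: -181; Q=3: -180; Q=4: -196; Q=5: -230; Q=6: -304; Q=7: -423; Q=8: -604.
Profit is highest at Q = 0. Equivalently, the lowest AVC in the table is 65/3 ≈ £21.67 at Q = 3, and P = £17 falls below it — price never covers variable cost, so the firm shuts down and loses only its fixed cost.

Q = 0 (shut down); profit = -£166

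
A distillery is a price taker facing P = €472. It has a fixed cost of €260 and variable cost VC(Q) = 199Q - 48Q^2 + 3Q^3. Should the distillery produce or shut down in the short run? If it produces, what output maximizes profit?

Strip out fixed cost: VC = 199Q - 48Q^2 + 3Q^3. Then AVC = 199 - 48Q + 3Q^2 and MC = 199 - 96Q + 9Q^2.
AVC hits its minimum where MC = AVC, at Q = 8, giving min AVC = 199 - 48·8 + 3·8^2 = €7.
Because €472 ≥ €7, revenue can cover variable cost; the firm operates.
P = MC gives -273 - 96Q + 9Q^2 = 0, with roots -7/3 and 13. Take the larger (rising MC): Q* = 13.
Check: AVC at Q = 13 is €82 ≤ P, so revenue covers variable cost.
Profit = P·Q − TC = 472·13 − 1326 = €4810.

Produce at Q = 13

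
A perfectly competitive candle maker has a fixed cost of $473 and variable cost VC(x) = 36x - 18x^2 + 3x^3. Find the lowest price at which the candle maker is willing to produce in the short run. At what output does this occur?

$9 per unit, at x = 3

The shutdown price is the minimum of AVC. VC = 36x - 18x^2 + 3x^3, so AVC = 36 - 18x + 3x^2.
dAVC/dx = -18 + 6x = 0 gives x = 3. min AVC = 36 - 18·3 + 3·3^2 = 9.
The firm shuts down for any P below $9.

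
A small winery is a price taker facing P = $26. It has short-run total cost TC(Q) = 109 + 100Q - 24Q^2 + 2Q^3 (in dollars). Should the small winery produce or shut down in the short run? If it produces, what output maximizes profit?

Strip out fixed cost: VC = 100Q - 24Q^2 + 2Q^3. Then AVC = 100 - 24Q + 2Q^2 and MC = 100 - 48Q + 6Q^2.
AVC is minimized where dAVC/dQ = -24 + 4Q = 0, at Q = 6; min AVC = 100 - 24·6 + 2·6^2 = $28.
Since P = $26 < min AVC = $28, price fails to cover variable cost at any output.
The firm minimizes its loss by shutting down and losing only its fixed cost of $109.

Shut down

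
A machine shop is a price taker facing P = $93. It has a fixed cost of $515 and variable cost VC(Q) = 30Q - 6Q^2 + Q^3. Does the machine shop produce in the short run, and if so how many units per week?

Produce at Q = 7

From TC, MC = TC'(Q) = 30 - 12Q + 3Q^2 and AVC = VC/Q = 30 - 6Q + Q^2.
AVC hits its minimum where MC = AVC, at Q = 3, giving min AVC = 30 - 6·3 + 3^2 = $21.
P = $93 exceeds min AVC = $21, so the firm stays open.
Set P = MC: 93 = 30 - 12Q + 3Q^2 → -63 - 12Q + 3Q^2 = 0. The roots are Q = -3 and Q = 7; the profit-maximizing output is on the rising part of MC, so Q* = 7.
Check: AVC at Q = 7 is $37 ≤ P, so revenue covers variable cost.
Profit = P·Q − TC = 93·7 − 774 = -$123, a loss, but smaller than the $515 fixed cost the firm would lose by shutting down.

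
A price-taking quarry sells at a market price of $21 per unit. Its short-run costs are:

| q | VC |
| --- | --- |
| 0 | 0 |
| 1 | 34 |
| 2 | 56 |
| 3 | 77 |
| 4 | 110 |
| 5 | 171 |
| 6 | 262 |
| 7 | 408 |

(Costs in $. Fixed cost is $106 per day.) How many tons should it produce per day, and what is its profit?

Profit at each row (π = 21q − TC): q=0: -106; q=1: -119; q=2: -120; q=3: -120; q=4: -132; q=5: -172; q=6: -242; q=7: -367.
Profit is highest at q = 0. Equivalently, the lowest AVC in the table is 77/3 ≈ $25.67 at q = 3, and P = $21 falls below it — price never covers variable cost, so the firm shuts down and loses only its fixed cost.

q = 0 (shut down); profit = -$106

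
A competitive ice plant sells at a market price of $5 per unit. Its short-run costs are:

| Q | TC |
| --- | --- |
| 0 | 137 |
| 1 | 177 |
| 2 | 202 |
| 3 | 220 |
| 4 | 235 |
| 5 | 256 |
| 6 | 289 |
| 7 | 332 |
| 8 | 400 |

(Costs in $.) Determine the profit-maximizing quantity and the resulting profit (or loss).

Profit at each row (π = 5Q − TC): Q=0: -137; Q=1: -172; Q=2: -192; Q=3: -205; Q=4: -215; Q=5: -231; Q=6: -259; Q=7: -297; Q=8: -360.
Profit is highest at Q = 0. Equivalently, the lowest AVC in the table is 119/5 ≈ $23.80 at Q = 5, and P = $5 falls below it — price never covers variable cost, so the firm shuts down and loses only its fixed cost.

Q = 0 (shut down); profit = -$137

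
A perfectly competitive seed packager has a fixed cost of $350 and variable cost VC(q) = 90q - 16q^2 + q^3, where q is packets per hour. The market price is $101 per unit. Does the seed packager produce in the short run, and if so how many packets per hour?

From TC, MC = TC'(q) = 90 - 32q + 3q^2 and AVC = VC/q = 90 - 16q + q^2.
AVC hits its minimum where MC = AVC, at q = 8, giving min AVC = 90 - 16·8 + 8^2 = $26.
P = $101 exceeds min AVC = $26, so the firm stays open.
Set P = MC: 101 = 90 - 32q + 3q^2 → -11 - 32q + 3q^2 = 0. The roots are q = -1/3 and q = 11; the profit-maximizing output is on the rising part of MC, so q* = 11.
Check: AVC at q = 11 is $35 ≤ P, so revenue covers variable cost.
Profit = P·q − TC = 101·11 − 735 = $376.

Produce at q = 11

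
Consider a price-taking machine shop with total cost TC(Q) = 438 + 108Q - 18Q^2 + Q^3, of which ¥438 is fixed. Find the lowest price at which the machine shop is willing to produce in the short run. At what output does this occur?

The firm shuts down when price falls below the minimum of average variable cost. AVC = VC/Q = 108 - 18Q + Q^2.
At the minimum of AVC, MC = AVC. MC = 108 - 36Q + 3Q^2; setting MC = AVC gives 2Q^2 - 18Q = 0, so Q = 9. min AVC = 27.
So the shutdown price is ¥27.

¥27 per unit, at Q = 9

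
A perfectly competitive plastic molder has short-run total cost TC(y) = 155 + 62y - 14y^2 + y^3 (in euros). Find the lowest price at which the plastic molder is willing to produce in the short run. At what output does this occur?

€13 per unit, at y = 7

The shutdown price is the minimum of AVC. VC = 62y - 14y^2 + y^3, so AVC = 62 - 14y + y^2.
At the minimum of AVC, MC = AVC. MC = 62 - 28y + 3y^2; setting MC = AVC gives 2y^2 - 14y = 0, so y = 7. min AVC = 13.
For P < €13 the firm produces nothing.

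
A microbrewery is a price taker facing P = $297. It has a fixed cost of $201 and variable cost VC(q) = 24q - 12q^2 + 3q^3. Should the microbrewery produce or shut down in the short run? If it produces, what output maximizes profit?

Produce at q = 7

Strip out fixed cost: VC = 24q - 12q^2 + 3q^3. Then AVC = 24 - 12q + 3q^2 and MC = 24 - 24q + 9q^2.
AVC is minimized where dAVC/dq = -12 + 6q = 0, at q = 2; min AVC = 24 - 12·2 + 3·2^2 = $12.
Because $297 ≥ $12, revenue can cover variable cost; the firm operates.
Set P = MC: 297 = 24 - 24q + 9q^2 → -273 - 24q + 9q^2 = 0. The roots are q = -13/3 and q = 7; the profit-maximizing output is on the rising part of MC, so q* = 7.
Check: AVC at q = 7 is $87 ≤ P, so revenue covers variable cost.
Profit = P·q − TC = 297·7 − 810 = $1269.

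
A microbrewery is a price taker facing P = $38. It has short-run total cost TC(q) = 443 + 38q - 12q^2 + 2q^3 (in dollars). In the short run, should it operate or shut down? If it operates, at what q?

Produce at q = 4

Variable cost is VC = 38q - 12q^2 + 2q^3, so AVC = VC/q = 38 - 12q + 2q^2 and MC = dTC/dq = 38 - 24q + 6q^2.
AVC is minimized where dAVC/dq = -12 + 4q = 0, at q = 3; min AVC = 38 - 12·3 + 2·3^2 = $20.
Because $38 ≥ $20, revenue can cover variable cost; the firm operates.
Set P = MC: 38 = 38 - 24q + 6q^2 → -24q + 6q^2 = 0. The roots are q = 0 and q = 4; the profit-maximizing output is on the rising part of MC, so q* = 4.
Check: AVC at q = 4 is $22 ≤ P, so revenue covers variable cost.
Profit = P·q − TC = 38·4 − 531 = -$379, a loss, but smaller than the $443 fixed cost the firm would lose by shutting down.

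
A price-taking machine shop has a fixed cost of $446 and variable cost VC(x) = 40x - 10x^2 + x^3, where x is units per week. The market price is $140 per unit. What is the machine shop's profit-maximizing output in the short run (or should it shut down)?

Produce at x = 10

Variable cost is VC = 40x - 10x^2 + x^3, so AVC = VC/x = 40 - 10x + x^2 and MC = dTC/dx = 40 - 20x + 3x^2.
The AVC parabola has its vertex at x = 10/2 = 5, where AVC = 40 - 10·5 + 5^2 = $15.
Since P = $140 ≥ min AVC = $15, price covers variable cost and the firm should produce.
P = MC gives -100 - 20x + 3x^2 = 0, with roots -10/3 and 10. Take the larger (rising MC): x* = 10.
Check: AVC at x = 10 is $40 ≤ P, so revenue covers variable cost.
Profit = P·x − TC = 140·10 − 846 = $554.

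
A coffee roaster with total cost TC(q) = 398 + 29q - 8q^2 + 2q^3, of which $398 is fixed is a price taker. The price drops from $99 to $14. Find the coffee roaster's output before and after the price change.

Output falls from 5 to 0 (the firm shuts down)

AVC = 29 - 8q + 2q^2, minimized at q = 2 where min AVC = $21. MC = 29 - 16q + 6q^2.
At P = $99 ≥ min AVC, set P = MC on the rising branch: q = 5.
At P = $14 < min AVC = $21, price no longer covers variable cost at any output, so the firm shuts down: q = 0.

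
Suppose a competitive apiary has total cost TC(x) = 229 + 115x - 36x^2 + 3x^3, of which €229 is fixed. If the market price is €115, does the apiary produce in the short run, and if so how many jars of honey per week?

From TC, MC = TC'(x) = 115 - 72x + 9x^2 and AVC = VC/x = 115 - 36x + 3x^2.
The AVC parabola has its vertex at x = 36/6 = 6, where AVC = 115 - 36·6 + 3·6^2 = €7.
Since P = €115 ≥ min AVC = €7, price covers variable cost and the firm should produce.
P = MC gives -72x + 9x^2 = 0, with roots 0 and 8. Take the larger (rising MC): x* = 8.
Check: AVC at x = 8 is €19 ≤ P, so revenue covers variable cost.
Profit = P·x − TC = 115·8 − 381 = €539.

Produce at x = 8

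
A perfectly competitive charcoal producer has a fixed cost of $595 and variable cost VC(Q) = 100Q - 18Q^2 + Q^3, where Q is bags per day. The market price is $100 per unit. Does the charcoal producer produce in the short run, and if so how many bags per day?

From TC, MC = TC'(Q) = 100 - 36Q + 3Q^2 and AVC = VC/Q = 100 - 18Q + Q^2.
AVC hits its minimum where MC = AVC, at Q = 9, giving min AVC = 100 - 18·9 + 9^2 = $19.
Because $100 ≥ $19, revenue can cover variable cost; the firm operates.
Solving P = MC: -36Q + 3Q^2 = 0 ⇒ Q = 0 or 12. On the upward-sloping branch, Q* = 12.
Check: AVC at Q = 12 is $28 ≤ P, so revenue covers variable cost.
Profit = P·Q − TC = 100·12 − 931 = $269.

Produce at Q = 12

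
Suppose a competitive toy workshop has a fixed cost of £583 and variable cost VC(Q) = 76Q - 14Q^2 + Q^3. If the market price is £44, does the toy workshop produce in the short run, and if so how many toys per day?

Variable cost is VC = 76Q - 14Q^2 + Q^3, so AVC = VC/Q = 76 - 14Q + Q^2 and MC = dTC/dQ = 76 - 28Q + 3Q^2.
AVC hits its minimum where MC = AVC, at Q = 7, giving min AVC = 76 - 14·7 + 7^2 = £27.
Since P = £44 ≥ min AVC = £27, price covers variable cost and the firm should produce.
Solving P = MC: 32 - 28Q + 3Q^2 = 0 ⇒ Q = 4/3 or 8. On the upward-sloping branch, Q* = 8.
Check: AVC at Q = 8 is £28 ≤ P, so revenue covers variable cost.
Profit = P·Q − TC = 44·8 − 807 = -£455, a loss, but smaller than the £583 fixed cost the firm would lose by shutting down.

Produce at Q = 8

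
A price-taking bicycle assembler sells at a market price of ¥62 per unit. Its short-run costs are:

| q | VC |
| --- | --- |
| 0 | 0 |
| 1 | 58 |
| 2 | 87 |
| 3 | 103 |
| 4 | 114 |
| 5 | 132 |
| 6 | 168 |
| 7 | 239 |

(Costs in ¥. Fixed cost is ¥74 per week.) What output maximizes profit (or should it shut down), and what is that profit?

Profit at each row (π = 62q − TC): q=0: -74; q=1: -70; q=2: -37; q=3: 9; q=4: 60; q=5: 104; q=6: 130; q=7: 121.
Profit is maximized at q = 6. AVC there is 168/6 = ¥28 ≤ P, so producing beats shutting down (which would give -¥74).

q = 6; profit = ¥130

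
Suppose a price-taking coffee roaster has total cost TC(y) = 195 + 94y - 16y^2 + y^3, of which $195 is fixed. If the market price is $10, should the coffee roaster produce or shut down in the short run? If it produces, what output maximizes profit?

Shut down

Variable cost is VC = 94y - 16y^2 + y^3, so AVC = VC/y = 94 - 16y + y^2 and MC = dTC/dy = 94 - 32y + 3y^2.
AVC is minimized where dAVC/dy = -16 + 2y = 0, at y = 8; min AVC = 94 - 16·8 + 8^2 = $30.
P = $10 lies below min AVC = $30; no output level covers variable cost.
Shutting down limits the loss to fixed cost, $195.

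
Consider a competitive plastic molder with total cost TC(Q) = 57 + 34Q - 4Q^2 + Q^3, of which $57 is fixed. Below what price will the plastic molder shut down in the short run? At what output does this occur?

$30 per unit, at Q = 2

The shutdown price is the minimum of AVC. VC = 34Q - 4Q^2 + Q^3, so AVC = 34 - 4Q + Q^2.
At the minimum of AVC, MC = AVC. MC = 34 - 8Q + 3Q^2; setting MC = AVC gives 2Q^2 - 4Q = 0, so Q = 2. min AVC = 30.
So the shutdown price is $30.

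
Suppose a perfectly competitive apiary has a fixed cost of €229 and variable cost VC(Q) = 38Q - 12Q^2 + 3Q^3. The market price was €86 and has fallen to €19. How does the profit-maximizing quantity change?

Output falls from 4 to 0 (the firm shuts down)

AVC = 38 - 12Q + 3Q^2, minimized at Q = 2 where min AVC = €26. MC = 38 - 24Q + 9Q^2.
With P = €86 above the shutdown price, P = MC gives Q = 4.
At P = €19 < min AVC = €26, price no longer covers variable cost at any output, so the firm shuts down: Q = 0.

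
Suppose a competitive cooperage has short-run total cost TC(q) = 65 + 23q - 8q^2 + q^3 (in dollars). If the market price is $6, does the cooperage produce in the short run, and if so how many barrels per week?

Variable cost is VC = 23q - 8q^2 + q^3, so AVC = VC/q = 23 - 8q + q^2 and MC = dTC/dq = 23 - 16q + 3q^2.
AVC hits its minimum where MC = AVC, at q = 4, giving min AVC = 23 - 8·4 + 4^2 = $7.
Since P = $6 < min AVC = $7, price fails to cover variable cost at any output.
The firm minimizes its loss by shutting down and losing only its fixed cost of $65.

Shut down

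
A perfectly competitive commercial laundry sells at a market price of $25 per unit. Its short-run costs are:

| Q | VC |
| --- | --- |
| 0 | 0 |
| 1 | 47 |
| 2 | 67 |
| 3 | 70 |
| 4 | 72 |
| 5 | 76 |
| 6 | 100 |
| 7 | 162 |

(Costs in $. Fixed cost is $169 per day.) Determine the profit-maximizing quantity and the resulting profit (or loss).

Q = 6; profit = -$119

Profit at each row (π = 25Q − TC): Q=0: -169; Q=1: -191; Q=2: -186; Q=3: -164; Q=4: -141; Q=5: -120; Q=6: -119; Q=7: -156.
Profit is maximized at Q = 6. AVC there is 100/6 = $16.67 ≤ P, so producing beats shutting down (which would give -$169).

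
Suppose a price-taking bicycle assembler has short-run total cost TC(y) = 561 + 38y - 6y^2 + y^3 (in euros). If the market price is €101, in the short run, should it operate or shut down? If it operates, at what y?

Strip out fixed cost: VC = 38y - 6y^2 + y^3. Then AVC = 38 - 6y + y^2 and MC = 38 - 12y + 3y^2.
AVC is minimized where dAVC/dy = -6 + 2y = 0, at y = 3; min AVC = 38 - 6·3 + 3^2 = €29.
Because €101 ≥ €29, revenue can cover variable cost; the firm operates.
P = MC gives -63 - 12y + 3y^2 = 0, with roots -3 and 7. Take the larger (rising MC): y* = 7.
Check: AVC at y = 7 is €45 ≤ P, so revenue covers variable cost.
Profit = P·y − TC = 101·7 − 876 = -€169, a loss, but smaller than the €561 fixed cost the firm would lose by shutting down.

Produce at y = 7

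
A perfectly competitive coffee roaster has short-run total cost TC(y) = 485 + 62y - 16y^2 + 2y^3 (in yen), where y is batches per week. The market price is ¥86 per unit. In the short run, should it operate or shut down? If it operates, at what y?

Produce at y = 6

Variable cost is VC = 62y - 16y^2 + 2y^3, so AVC = VC/y = 62 - 16y + 2y^2 and MC = dTC/dy = 62 - 32y + 6y^2.
AVC is minimized where dAVC/dy = -16 + 4y = 0, at y = 4; min AVC = 62 - 16·4 + 2·4^2 = ¥30.
P = ¥86 exceeds min AVC = ¥30, so the firm stays open.
P = MC gives -24 - 32y + 6y^2 = 0, with roots -2/3 and 6. Take the larger (rising MC): y* = 6.
Check: AVC at y = 6 is ¥38 ≤ P, so revenue covers variable cost.
Profit = P·y − TC = 86·6 − 713 = -¥197, a loss, but smaller than the ¥485 fixed cost the firm would lose by shutting down.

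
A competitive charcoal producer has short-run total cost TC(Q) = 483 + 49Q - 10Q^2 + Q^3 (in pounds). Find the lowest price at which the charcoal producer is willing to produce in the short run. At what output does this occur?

The firm shuts down when price falls below the minimum of average variable cost. AVC = VC/Q = 49 - 10Q + Q^2.
At the minimum of AVC, MC = AVC. MC = 49 - 20Q + 3Q^2; setting MC = AVC gives 2Q^2 - 10Q = 0, so Q = 5. min AVC = 24.
The firm shuts down for any P below £24.

£24 per unit, at Q = 5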